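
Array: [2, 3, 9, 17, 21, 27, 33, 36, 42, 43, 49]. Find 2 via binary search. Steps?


Search for 2:
[0,10] mid=5 arr[5]=27
[0,4] mid=2 arr[2]=9
[0,1] mid=0 arr[0]=2
Total: 3 comparisons


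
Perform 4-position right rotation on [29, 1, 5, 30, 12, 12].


Right rotate by 4: [5, 30, 12, 12, 29, 1]


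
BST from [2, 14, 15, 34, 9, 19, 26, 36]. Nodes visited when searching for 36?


BST root = 2
Search for 36: compare at each node
Path: [2, 14, 15, 34, 36]


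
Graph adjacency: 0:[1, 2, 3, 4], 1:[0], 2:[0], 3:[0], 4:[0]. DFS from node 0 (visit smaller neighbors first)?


DFS stack-based: start with [0]
Visit order: [0, 1, 2, 3, 4]


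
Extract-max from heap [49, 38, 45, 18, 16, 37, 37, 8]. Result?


Max = 49
Replace root with last, heapify down
Resulting heap: [45, 38, 37, 18, 16, 8, 37]


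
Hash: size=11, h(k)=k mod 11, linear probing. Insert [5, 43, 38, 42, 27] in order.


Insertions: 5->slot 5; 43->slot 10; 38->slot 6; 42->slot 9; 27->slot 7
Table: [None, None, None, None, None, 5, 38, 27, None, 42, 43]


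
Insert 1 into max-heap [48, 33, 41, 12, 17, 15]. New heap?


Append 1: [48, 33, 41, 12, 17, 15, 1]
Bubble up: no swaps needed
Result: [48, 33, 41, 12, 17, 15, 1]


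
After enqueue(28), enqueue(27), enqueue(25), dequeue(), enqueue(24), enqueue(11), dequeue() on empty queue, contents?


enqueue(28) -> [28]
enqueue(27) -> [28, 27]
enqueue(25) -> [28, 27, 25]
dequeue() returns 28 -> [27, 25]
enqueue(24) -> [27, 25, 24]
enqueue(11) -> [27, 25, 24, 11]
dequeue() returns 27 -> [25, 24, 11]
Final queue (front to back): [25, 24, 11]


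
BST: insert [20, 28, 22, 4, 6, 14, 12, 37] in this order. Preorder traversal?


Root = 20; build tree by BST insertion.
Preorder traversal: [20, 4, 6, 14, 12, 28, 22, 37]


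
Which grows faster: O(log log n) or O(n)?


double-logarithmic grows slower than linear
O(log log n) is asymptotically smaller; O(n) grows faster


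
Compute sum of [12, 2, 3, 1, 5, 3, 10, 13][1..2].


Prefix sums: [0, 12, 14, 17, 18, 23, 26, 36, 49]
Sum[1..2] = prefix[3] - prefix[1] = 17 - 12 = 5


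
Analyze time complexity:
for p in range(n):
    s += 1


Per nesting level: O(n) = O(n)
Complexity: O(n)


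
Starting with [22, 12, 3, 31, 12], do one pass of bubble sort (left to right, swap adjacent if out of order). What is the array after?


After one pass: [12, 3, 22, 12, 31]


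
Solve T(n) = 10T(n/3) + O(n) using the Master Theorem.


a=10, b=3, c=1. log_3(10)=2.096 > c=1. Case 1: O(n^log_b(a)) = O(n^2.096)
Complexity: O(n^2.096)


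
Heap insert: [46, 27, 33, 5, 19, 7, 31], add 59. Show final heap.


Append 59: [46, 27, 33, 5, 19, 7, 31, 59]
Bubble up: swap idx 7(59) with idx 3(5); swap idx 3(59) with idx 1(27); swap idx 1(59) with idx 0(46)
Result: [59, 46, 33, 27, 19, 7, 31, 5]


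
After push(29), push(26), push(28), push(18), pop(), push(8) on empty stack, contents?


push(29) -> [29]
push(26) -> [29, 26]
push(28) -> [29, 26, 28]
push(18) -> [29, 26, 28, 18]
pop() returns 18 -> [29, 26, 28]
push(8) -> [29, 26, 28, 8]
Final stack (bottom to top): [29, 26, 28, 8]


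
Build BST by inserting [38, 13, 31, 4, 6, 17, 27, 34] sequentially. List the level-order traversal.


Root = 38; build tree by BST insertion.
Level-Order traversal: [38, 13, 4, 31, 6, 17, 34, 27]


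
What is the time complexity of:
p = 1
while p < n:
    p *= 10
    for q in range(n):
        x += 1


Per nesting level: O(log n) * O(n) = O(n log n)
Complexity: O(n log n)


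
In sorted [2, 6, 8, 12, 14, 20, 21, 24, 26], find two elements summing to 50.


Two pointers: lo=0, hi=8
Found pair: (24, 26) summing to 50


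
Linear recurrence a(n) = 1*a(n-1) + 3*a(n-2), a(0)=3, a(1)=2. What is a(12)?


Build bottom-up:
...a(10)=6890, a(11)=15797, a(12)=1*15797+3*6890=36467


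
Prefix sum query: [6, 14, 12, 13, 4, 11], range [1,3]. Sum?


Prefix sums: [0, 6, 20, 32, 45, 49, 60]
Sum[1..3] = prefix[4] - prefix[1] = 45 - 6 = 39


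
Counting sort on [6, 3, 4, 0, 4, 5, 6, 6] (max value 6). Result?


Count array: [1, 0, 0, 1, 2, 1, 3]
Reconstruct: [0, 3, 4, 4, 5, 6, 6, 6]


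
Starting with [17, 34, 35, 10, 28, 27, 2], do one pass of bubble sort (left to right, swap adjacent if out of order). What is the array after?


After one pass: [17, 34, 10, 28, 27, 2, 35]


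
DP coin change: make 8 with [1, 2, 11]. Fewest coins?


dp[0]=0; dp[i]=1+min(dp[i-c] for c in coins)
...dp[3]=2, dp[4]=2, dp[5]=3, dp[6]=3, dp[7]=4, dp[8]=4
Minimum coins for 8 = 4


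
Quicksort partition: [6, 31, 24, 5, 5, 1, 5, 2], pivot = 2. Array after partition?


Elements <= 2 go left of pivot.
Result: [1, 2, 24, 5, 5, 6, 5, 31], pivot at index 1


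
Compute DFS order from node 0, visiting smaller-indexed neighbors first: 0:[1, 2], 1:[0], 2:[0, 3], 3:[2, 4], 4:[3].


DFS stack-based: start with [0]
Visit order: [0, 1, 2, 3, 4]


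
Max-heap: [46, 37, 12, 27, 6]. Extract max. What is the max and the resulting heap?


Max = 46
Replace root with last, heapify down
Resulting heap: [37, 27, 12, 6]


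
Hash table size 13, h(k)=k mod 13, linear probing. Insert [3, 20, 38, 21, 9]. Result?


Insertions: 3->slot 3; 20->slot 7; 38->slot 12; 21->slot 8; 9->slot 9
Table: [None, None, None, 3, None, None, None, 20, 21, 9, None, None, 38]


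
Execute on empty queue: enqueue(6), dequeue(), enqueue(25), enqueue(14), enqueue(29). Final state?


enqueue(6) -> [6]
dequeue() returns 6 -> []
enqueue(25) -> [25]
enqueue(14) -> [25, 14]
enqueue(29) -> [25, 14, 29]
Final queue (front to back): [25, 14, 29]


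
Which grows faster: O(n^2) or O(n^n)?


quadratic grows slower than n^n
O(n^2) is asymptotically smaller; O(n^n) grows faster


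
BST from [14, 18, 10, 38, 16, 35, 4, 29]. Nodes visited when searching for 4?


BST root = 14
Search for 4: compare at each node
Path: [14, 10, 4]


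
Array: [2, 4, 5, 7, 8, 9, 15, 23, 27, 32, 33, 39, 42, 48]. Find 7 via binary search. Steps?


Search for 7:
[0,13] mid=6 arr[6]=15
[0,5] mid=2 arr[2]=5
[3,5] mid=4 arr[4]=8
[3,3] mid=3 arr[3]=7
Total: 4 comparisons


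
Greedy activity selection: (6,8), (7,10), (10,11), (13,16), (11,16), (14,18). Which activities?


Greedy: pick earliest-ending, then skip overlaps.
Selected (3 activities): [(6, 8), (10, 11), (13, 16)]


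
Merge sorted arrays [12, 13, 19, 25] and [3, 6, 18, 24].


Compare heads, take smaller each step.
Merged: [3, 6, 12, 13, 18, 19, 24, 25]


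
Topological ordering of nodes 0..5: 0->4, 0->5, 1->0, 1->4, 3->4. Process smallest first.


Kahn's algorithm, process smallest node first
Order: [1, 0, 2, 3, 4, 5]


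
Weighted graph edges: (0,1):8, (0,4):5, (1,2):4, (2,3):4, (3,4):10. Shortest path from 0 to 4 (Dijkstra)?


Dijkstra from 0:
Distances: {0: 0, 1: 8, 2: 12, 3: 15, 4: 5}
Shortest distance to 4 = 5, path = [0, 4]


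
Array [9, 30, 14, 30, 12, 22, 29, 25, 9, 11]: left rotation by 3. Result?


Left rotate by 3: [30, 12, 22, 29, 25, 9, 11, 9, 30, 14]


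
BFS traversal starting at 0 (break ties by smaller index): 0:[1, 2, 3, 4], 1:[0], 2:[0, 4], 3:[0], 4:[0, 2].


BFS queue: start with [0]
Visit order: [0, 1, 2, 3, 4]


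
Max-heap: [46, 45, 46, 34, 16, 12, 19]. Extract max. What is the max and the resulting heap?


Max = 46
Replace root with last, heapify down
Resulting heap: [46, 45, 19, 34, 16, 12]


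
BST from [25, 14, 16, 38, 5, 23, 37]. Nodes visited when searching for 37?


BST root = 25
Search for 37: compare at each node
Path: [25, 38, 37]


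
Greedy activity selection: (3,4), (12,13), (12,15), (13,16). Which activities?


Greedy: pick earliest-ending, then skip overlaps.
Selected (3 activities): [(3, 4), (12, 13), (13, 16)]


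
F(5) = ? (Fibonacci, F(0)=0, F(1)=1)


F(n)=F(n-1)+F(n-2)
...F(3)=2, F(4)=3, F(5)=5


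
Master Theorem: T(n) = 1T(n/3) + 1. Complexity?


a=1, b=3, c=0. log_3(1)=0 = c=0. Case 2: O(n^c log n) = O(log n)
Complexity: O(log n)


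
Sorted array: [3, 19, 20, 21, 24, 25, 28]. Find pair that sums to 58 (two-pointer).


Two pointers: lo=0, hi=6
No pair sums to 58


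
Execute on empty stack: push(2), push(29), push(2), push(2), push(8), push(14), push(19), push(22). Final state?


push(2) -> [2]
push(29) -> [2, 29]
push(2) -> [2, 29, 2]
push(2) -> [2, 29, 2, 2]
push(8) -> [2, 29, 2, 2, 8]
push(14) -> [2, 29, 2, 2, 8, 14]
push(19) -> [2, 29, 2, 2, 8, 14, 19]
push(22) -> [2, 29, 2, 2, 8, 14, 19, 22]
Final stack (bottom to top): [2, 29, 2, 2, 8, 14, 19, 22]


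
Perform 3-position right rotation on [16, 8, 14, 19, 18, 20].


Right rotate by 3: [19, 18, 20, 16, 8, 14]


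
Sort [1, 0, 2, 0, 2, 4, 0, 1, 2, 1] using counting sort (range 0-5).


Count array: [3, 3, 3, 0, 1, 0]
Reconstruct: [0, 0, 0, 1, 1, 1, 2, 2, 2, 4]


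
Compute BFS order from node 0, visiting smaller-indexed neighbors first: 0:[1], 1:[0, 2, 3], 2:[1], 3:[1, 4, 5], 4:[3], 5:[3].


BFS queue: start with [0]
Visit order: [0, 1, 2, 3, 4, 5]


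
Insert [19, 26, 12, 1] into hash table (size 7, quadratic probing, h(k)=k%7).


Insertions: 19->slot 5; 26->slot 6; 12->slot 2; 1->slot 1
Table: [None, 1, 12, None, None, 19, 26]


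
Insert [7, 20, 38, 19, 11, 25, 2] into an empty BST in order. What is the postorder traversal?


Root = 7; build tree by BST insertion.
Postorder traversal: [2, 11, 19, 25, 38, 20, 7]


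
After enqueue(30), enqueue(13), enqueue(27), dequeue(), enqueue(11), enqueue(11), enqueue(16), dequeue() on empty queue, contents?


enqueue(30) -> [30]
enqueue(13) -> [30, 13]
enqueue(27) -> [30, 13, 27]
dequeue() returns 30 -> [13, 27]
enqueue(11) -> [13, 27, 11]
enqueue(11) -> [13, 27, 11, 11]
enqueue(16) -> [13, 27, 11, 11, 16]
dequeue() returns 13 -> [27, 11, 11, 16]
Final queue (front to back): [27, 11, 11, 16]


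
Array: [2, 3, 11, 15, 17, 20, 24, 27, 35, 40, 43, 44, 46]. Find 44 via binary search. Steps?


Search for 44:
[0,12] mid=6 arr[6]=24
[7,12] mid=9 arr[9]=40
[10,12] mid=11 arr[11]=44
Total: 3 comparisons


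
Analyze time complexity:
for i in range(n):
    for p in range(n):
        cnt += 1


Per nesting level: O(n) * O(n) = O(n^2)
Complexity: O(n^2)


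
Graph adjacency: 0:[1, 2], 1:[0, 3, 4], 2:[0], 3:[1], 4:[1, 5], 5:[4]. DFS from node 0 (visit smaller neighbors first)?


DFS stack-based: start with [0]
Visit order: [0, 1, 3, 4, 5, 2]


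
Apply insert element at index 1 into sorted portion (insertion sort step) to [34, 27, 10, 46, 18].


After one pass: [27, 34, 10, 46, 18]


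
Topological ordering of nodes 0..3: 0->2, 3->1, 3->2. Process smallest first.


Kahn's algorithm, process smallest node first
Order: [0, 3, 1, 2]


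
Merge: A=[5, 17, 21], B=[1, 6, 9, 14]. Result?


Compare heads, take smaller each step.
Merged: [1, 5, 6, 9, 14, 17, 21]


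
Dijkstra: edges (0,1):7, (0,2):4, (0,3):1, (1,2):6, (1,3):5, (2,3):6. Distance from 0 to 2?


Dijkstra from 0:
Distances: {0: 0, 1: 6, 2: 4, 3: 1}
Shortest distance to 2 = 4, path = [0, 2]


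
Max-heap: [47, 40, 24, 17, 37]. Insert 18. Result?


Append 18: [47, 40, 24, 17, 37, 18]
Bubble up: no swaps needed
Result: [47, 40, 24, 17, 37, 18]


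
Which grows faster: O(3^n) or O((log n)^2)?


polylogarithmic grows slower than exponential (base 3)
O((log n)^2) is asymptotically smaller; O(3^n) grows faster


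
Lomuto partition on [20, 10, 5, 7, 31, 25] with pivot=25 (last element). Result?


Elements <= 25 go left of pivot.
Result: [20, 10, 5, 7, 25, 31], pivot at index 4


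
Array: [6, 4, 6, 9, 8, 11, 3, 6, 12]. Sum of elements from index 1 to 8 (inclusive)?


Prefix sums: [0, 6, 10, 16, 25, 33, 44, 47, 53, 65]
Sum[1..8] = prefix[9] - prefix[1] = 65 - 6 = 59


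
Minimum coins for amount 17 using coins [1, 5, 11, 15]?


dp[0]=0; dp[i]=1+min(dp[i-c] for c in coins)
...dp[12]=2, dp[13]=3, dp[14]=4, dp[15]=1, dp[16]=2, dp[17]=3
Minimum coins for 17 = 3


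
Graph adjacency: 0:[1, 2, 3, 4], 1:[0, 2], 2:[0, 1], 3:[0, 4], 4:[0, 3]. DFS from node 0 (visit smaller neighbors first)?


DFS stack-based: start with [0]
Visit order: [0, 1, 2, 3, 4]


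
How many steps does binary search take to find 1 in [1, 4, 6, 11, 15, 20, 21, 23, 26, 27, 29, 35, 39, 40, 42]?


Search for 1:
[0,14] mid=7 arr[7]=23
[0,6] mid=3 arr[3]=11
[0,2] mid=1 arr[1]=4
[0,0] mid=0 arr[0]=1
Total: 4 comparisons


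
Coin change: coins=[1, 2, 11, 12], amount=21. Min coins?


dp[0]=0; dp[i]=1+min(dp[i-c] for c in coins)
...dp[16]=3, dp[17]=4, dp[18]=4, dp[19]=5, dp[20]=5, dp[21]=6
Minimum coins for 21 = 6


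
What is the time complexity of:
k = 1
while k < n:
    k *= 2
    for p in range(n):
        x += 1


Per nesting level: O(log n) * O(n) = O(n log n)
Complexity: O(n log n)


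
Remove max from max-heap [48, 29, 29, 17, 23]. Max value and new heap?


Max = 48
Replace root with last, heapify down
Resulting heap: [29, 23, 29, 17]


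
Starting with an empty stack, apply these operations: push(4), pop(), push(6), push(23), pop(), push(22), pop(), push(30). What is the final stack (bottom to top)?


push(4) -> [4]
pop() returns 4 -> []
push(6) -> [6]
push(23) -> [6, 23]
pop() returns 23 -> [6]
push(22) -> [6, 22]
pop() returns 22 -> [6]
push(30) -> [6, 30]
Final stack (bottom to top): [6, 30]


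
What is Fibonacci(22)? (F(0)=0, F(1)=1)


F(n)=F(n-1)+F(n-2)
...F(20)=6765, F(21)=10946, F(22)=17711


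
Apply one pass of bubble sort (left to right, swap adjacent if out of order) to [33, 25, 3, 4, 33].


After one pass: [25, 3, 4, 33, 33]


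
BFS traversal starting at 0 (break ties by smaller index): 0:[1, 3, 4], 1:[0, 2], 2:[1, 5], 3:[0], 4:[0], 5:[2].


BFS queue: start with [0]
Visit order: [0, 1, 3, 4, 2, 5]


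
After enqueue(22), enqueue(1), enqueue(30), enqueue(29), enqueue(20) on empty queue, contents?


enqueue(22) -> [22]
enqueue(1) -> [22, 1]
enqueue(30) -> [22, 1, 30]
enqueue(29) -> [22, 1, 30, 29]
enqueue(20) -> [22, 1, 30, 29, 20]
Final queue (front to back): [22, 1, 30, 29, 20]


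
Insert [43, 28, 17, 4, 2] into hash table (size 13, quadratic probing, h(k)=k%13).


Insertions: 43->slot 4; 28->slot 2; 17->slot 5; 4->slot 8; 2->slot 3
Table: [None, None, 28, 2, 43, 17, None, None, 4, None, None, None, None]


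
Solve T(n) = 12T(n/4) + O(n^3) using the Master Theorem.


a=12, b=4, c=3. log_4(12)=1.792 < c=3. Case 3: O(n^c) = O(n^3)
Complexity: O(n^3)


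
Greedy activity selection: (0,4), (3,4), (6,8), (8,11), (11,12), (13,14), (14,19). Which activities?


Greedy: pick earliest-ending, then skip overlaps.
Selected (6 activities): [(0, 4), (6, 8), (8, 11), (11, 12), (13, 14), (14, 19)]


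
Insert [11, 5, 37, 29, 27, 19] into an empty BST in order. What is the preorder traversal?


Root = 11; build tree by BST insertion.
Preorder traversal: [11, 5, 37, 29, 27, 19]


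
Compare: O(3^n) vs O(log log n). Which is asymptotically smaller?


double-logarithmic grows slower than exponential (base 3)
O(log log n) is asymptotically smaller; O(3^n) grows faster


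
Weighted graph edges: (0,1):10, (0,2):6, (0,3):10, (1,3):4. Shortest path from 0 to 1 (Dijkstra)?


Dijkstra from 0:
Distances: {0: 0, 1: 10, 2: 6, 3: 10}
Shortest distance to 1 = 10, path = [0, 1]


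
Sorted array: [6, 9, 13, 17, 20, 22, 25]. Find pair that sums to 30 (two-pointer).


Two pointers: lo=0, hi=6
Found pair: (13, 17) summing to 30


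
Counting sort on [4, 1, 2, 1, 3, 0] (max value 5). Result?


Count array: [1, 2, 1, 1, 1, 0]
Reconstruct: [0, 1, 1, 2, 3, 4]


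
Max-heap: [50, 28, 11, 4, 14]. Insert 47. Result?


Append 47: [50, 28, 11, 4, 14, 47]
Bubble up: swap idx 5(47) with idx 2(11)
Result: [50, 28, 47, 4, 14, 11]


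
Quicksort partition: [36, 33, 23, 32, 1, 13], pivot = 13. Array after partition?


Elements <= 13 go left of pivot.
Result: [1, 13, 23, 32, 36, 33], pivot at index 1


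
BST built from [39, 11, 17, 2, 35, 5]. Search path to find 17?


BST root = 39
Search for 17: compare at each node
Path: [39, 11, 17]


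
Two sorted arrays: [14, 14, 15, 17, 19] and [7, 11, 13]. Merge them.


Compare heads, take smaller each step.
Merged: [7, 11, 13, 14, 14, 15, 17, 19]


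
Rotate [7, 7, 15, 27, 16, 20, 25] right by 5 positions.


Right rotate by 5: [15, 27, 16, 20, 25, 7, 7]


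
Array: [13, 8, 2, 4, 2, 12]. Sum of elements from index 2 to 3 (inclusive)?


Prefix sums: [0, 13, 21, 23, 27, 29, 41]
Sum[2..3] = prefix[4] - prefix[2] = 27 - 21 = 6


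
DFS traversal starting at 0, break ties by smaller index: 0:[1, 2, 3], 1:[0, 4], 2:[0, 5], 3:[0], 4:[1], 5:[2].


DFS stack-based: start with [0]
Visit order: [0, 1, 4, 2, 5, 3]


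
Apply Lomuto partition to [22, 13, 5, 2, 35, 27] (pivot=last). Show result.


Elements <= 27 go left of pivot.
Result: [22, 13, 5, 2, 27, 35], pivot at index 4


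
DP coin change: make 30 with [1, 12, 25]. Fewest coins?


dp[0]=0; dp[i]=1+min(dp[i-c] for c in coins)
...dp[25]=1, dp[26]=2, dp[27]=3, dp[28]=4, dp[29]=5, dp[30]=6
Minimum coins for 30 = 6


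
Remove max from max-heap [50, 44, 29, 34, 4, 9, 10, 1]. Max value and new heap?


Max = 50
Replace root with last, heapify down
Resulting heap: [44, 34, 29, 1, 4, 9, 10]


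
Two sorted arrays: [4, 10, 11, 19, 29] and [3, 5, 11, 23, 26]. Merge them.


Compare heads, take smaller each step.
Merged: [3, 4, 5, 10, 11, 11, 19, 23, 26, 29]


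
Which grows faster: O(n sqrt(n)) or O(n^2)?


n^1.5 grows slower than quadratic
O(n sqrt(n)) is asymptotically smaller; O(n^2) grows faster


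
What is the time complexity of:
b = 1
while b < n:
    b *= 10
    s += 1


Per nesting level: O(log n) = O(log n)
Complexity: O(log n)


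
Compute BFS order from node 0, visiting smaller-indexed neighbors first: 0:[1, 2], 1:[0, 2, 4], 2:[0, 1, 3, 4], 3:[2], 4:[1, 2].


BFS queue: start with [0]
Visit order: [0, 1, 2, 4, 3]


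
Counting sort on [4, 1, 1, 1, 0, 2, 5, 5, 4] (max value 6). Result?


Count array: [1, 3, 1, 0, 2, 2, 0]
Reconstruct: [0, 1, 1, 1, 2, 4, 4, 5, 5]


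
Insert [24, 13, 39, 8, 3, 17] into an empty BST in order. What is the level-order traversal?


Root = 24; build tree by BST insertion.
Level-Order traversal: [24, 13, 39, 8, 17, 3]


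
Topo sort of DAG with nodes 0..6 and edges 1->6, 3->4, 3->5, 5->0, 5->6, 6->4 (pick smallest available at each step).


Kahn's algorithm, process smallest node first
Order: [1, 2, 3, 5, 0, 6, 4]


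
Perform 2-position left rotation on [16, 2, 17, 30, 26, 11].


Left rotate by 2: [17, 30, 26, 11, 16, 2]


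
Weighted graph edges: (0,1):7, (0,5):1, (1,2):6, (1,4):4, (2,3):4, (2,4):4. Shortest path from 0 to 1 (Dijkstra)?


Dijkstra from 0:
Distances: {0: 0, 1: 7, 2: 13, 3: 17, 4: 11, 5: 1}
Shortest distance to 1 = 7, path = [0, 1]


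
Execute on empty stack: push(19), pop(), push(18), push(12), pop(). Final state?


push(19) -> [19]
pop() returns 19 -> []
push(18) -> [18]
push(12) -> [18, 12]
pop() returns 12 -> [18]
Final stack (bottom to top): [18]


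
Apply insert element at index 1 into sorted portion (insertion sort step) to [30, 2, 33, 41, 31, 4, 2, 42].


After one pass: [2, 30, 33, 41, 31, 4, 2, 42]


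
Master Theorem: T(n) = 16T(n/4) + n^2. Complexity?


a=16, b=4, c=2. log_4(16)=2 = c=2. Case 2: O(n^c log n) = O(n^2 log n)
Complexity: O(n^2 log n)


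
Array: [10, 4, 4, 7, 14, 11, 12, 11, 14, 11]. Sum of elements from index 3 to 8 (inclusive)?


Prefix sums: [0, 10, 14, 18, 25, 39, 50, 62, 73, 87, 98]
Sum[3..8] = prefix[9] - prefix[3] = 87 - 18 = 69


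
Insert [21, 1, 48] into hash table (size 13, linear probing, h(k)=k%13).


Insertions: 21->slot 8; 1->slot 1; 48->slot 9
Table: [None, 1, None, None, None, None, None, None, 21, 48, None, None, None]


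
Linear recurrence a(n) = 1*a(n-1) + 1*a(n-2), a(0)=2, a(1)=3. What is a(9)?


Build bottom-up:
...a(7)=55, a(8)=89, a(9)=1*89+1*55=144


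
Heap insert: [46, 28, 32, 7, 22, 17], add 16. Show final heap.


Append 16: [46, 28, 32, 7, 22, 17, 16]
Bubble up: no swaps needed
Result: [46, 28, 32, 7, 22, 17, 16]


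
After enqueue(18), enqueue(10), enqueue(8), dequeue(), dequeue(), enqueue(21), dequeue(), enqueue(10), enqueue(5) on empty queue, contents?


enqueue(18) -> [18]
enqueue(10) -> [18, 10]
enqueue(8) -> [18, 10, 8]
dequeue() returns 18 -> [10, 8]
dequeue() returns 10 -> [8]
enqueue(21) -> [8, 21]
dequeue() returns 8 -> [21]
enqueue(10) -> [21, 10]
enqueue(5) -> [21, 10, 5]
Final queue (front to back): [21, 10, 5]


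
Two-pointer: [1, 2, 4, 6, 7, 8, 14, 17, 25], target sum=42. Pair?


Two pointers: lo=0, hi=8
Found pair: (17, 25) summing to 42


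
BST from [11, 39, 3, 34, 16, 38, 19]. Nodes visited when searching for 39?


BST root = 11
Search for 39: compare at each node
Path: [11, 39]


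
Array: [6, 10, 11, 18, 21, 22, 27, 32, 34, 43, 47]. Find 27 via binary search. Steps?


Search for 27:
[0,10] mid=5 arr[5]=22
[6,10] mid=8 arr[8]=34
[6,7] mid=6 arr[6]=27
Total: 3 comparisons


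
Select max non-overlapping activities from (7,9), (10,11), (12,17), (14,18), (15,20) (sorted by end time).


Greedy: pick earliest-ending, then skip overlaps.
Selected (3 activities): [(7, 9), (10, 11), (12, 17)]


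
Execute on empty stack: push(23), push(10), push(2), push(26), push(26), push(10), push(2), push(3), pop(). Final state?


push(23) -> [23]
push(10) -> [23, 10]
push(2) -> [23, 10, 2]
push(26) -> [23, 10, 2, 26]
push(26) -> [23, 10, 2, 26, 26]
push(10) -> [23, 10, 2, 26, 26, 10]
push(2) -> [23, 10, 2, 26, 26, 10, 2]
push(3) -> [23, 10, 2, 26, 26, 10, 2, 3]
pop() returns 3 -> [23, 10, 2, 26, 26, 10, 2]
Final stack (bottom to top): [23, 10, 2, 26, 26, 10, 2]


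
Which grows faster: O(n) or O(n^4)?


linear grows slower than quartic
O(n) is asymptotically smaller; O(n^4) grows faster


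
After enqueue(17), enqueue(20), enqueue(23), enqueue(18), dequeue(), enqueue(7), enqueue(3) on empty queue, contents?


enqueue(17) -> [17]
enqueue(20) -> [17, 20]
enqueue(23) -> [17, 20, 23]
enqueue(18) -> [17, 20, 23, 18]
dequeue() returns 17 -> [20, 23, 18]
enqueue(7) -> [20, 23, 18, 7]
enqueue(3) -> [20, 23, 18, 7, 3]
Final queue (front to back): [20, 23, 18, 7, 3]


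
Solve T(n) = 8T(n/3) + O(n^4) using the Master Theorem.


a=8, b=3, c=4. log_3(8)=1.893 < c=4. Case 3: O(n^c) = O(n^4)
Complexity: O(n^4)


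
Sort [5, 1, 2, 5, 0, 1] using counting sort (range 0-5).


Count array: [1, 2, 1, 0, 0, 2]
Reconstruct: [0, 1, 1, 2, 5, 5]


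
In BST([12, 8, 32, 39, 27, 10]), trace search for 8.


BST root = 12
Search for 8: compare at each node
Path: [12, 8]


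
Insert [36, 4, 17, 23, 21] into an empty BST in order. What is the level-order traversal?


Root = 36; build tree by BST insertion.
Level-Order traversal: [36, 4, 17, 23, 21]


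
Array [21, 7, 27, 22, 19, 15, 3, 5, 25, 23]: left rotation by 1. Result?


Left rotate by 1: [7, 27, 22, 19, 15, 3, 5, 25, 23, 21]


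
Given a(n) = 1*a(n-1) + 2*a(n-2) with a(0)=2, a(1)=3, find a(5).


Build bottom-up:
...a(3)=13, a(4)=27, a(5)=1*27+2*13=53


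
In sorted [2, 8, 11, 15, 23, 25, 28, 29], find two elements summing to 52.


Two pointers: lo=0, hi=7
Found pair: (23, 29) summing to 52


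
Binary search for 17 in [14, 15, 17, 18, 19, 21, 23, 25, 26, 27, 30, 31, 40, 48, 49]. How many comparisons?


Search for 17:
[0,14] mid=7 arr[7]=25
[0,6] mid=3 arr[3]=18
[0,2] mid=1 arr[1]=15
[2,2] mid=2 arr[2]=17
Total: 4 comparisons


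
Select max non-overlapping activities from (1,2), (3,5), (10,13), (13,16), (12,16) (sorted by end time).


Greedy: pick earliest-ending, then skip overlaps.
Selected (4 activities): [(1, 2), (3, 5), (10, 13), (13, 16)]


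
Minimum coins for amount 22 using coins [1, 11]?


dp[0]=0; dp[i]=1+min(dp[i-c] for c in coins)
...dp[17]=7, dp[18]=8, dp[19]=9, dp[20]=10, dp[21]=11, dp[22]=2
Minimum coins for 22 = 2


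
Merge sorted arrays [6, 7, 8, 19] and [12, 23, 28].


Compare heads, take smaller each step.
Merged: [6, 7, 8, 12, 19, 23, 28]


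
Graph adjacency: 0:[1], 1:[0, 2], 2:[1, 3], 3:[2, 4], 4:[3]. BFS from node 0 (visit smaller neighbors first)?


BFS queue: start with [0]
Visit order: [0, 1, 2, 3, 4]


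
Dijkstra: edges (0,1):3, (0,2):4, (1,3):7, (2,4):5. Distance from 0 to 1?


Dijkstra from 0:
Distances: {0: 0, 1: 3, 2: 4, 3: 10, 4: 9}
Shortest distance to 1 = 3, path = [0, 1]


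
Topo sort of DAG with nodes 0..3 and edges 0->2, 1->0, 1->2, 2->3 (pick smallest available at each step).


Kahn's algorithm, process smallest node first
Order: [1, 0, 2, 3]


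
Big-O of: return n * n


Analysis: constant-time operation, no loop
Complexity: O(1)


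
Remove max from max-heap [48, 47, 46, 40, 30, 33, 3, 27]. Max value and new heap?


Max = 48
Replace root with last, heapify down
Resulting heap: [47, 40, 46, 27, 30, 33, 3]


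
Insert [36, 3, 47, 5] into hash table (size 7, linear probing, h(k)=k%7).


Insertions: 36->slot 1; 3->slot 3; 47->slot 5; 5->slot 6
Table: [None, 36, None, 3, None, 47, 5]


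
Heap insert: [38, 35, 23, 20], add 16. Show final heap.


Append 16: [38, 35, 23, 20, 16]
Bubble up: no swaps needed
Result: [38, 35, 23, 20, 16]


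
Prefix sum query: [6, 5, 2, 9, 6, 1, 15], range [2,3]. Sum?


Prefix sums: [0, 6, 11, 13, 22, 28, 29, 44]
Sum[2..3] = prefix[4] - prefix[2] = 22 - 11 = 11


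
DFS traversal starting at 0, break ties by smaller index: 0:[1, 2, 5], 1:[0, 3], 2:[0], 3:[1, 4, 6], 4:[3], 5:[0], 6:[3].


DFS stack-based: start with [0]
Visit order: [0, 1, 3, 4, 6, 2, 5]


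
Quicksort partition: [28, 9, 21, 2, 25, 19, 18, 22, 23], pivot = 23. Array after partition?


Elements <= 23 go left of pivot.
Result: [9, 21, 2, 19, 18, 22, 23, 28, 25], pivot at index 6


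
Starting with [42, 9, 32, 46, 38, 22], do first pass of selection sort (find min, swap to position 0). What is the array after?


After one pass: [9, 42, 32, 46, 38, 22]


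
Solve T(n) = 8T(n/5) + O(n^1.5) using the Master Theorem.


a=8, b=5, c=1.5. log_5(8)=1.292 < c=1.5. Case 3: O(n^c) = O(n^1.500)
Complexity: O(n^1.500)


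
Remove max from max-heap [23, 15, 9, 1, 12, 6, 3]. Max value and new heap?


Max = 23
Replace root with last, heapify down
Resulting heap: [15, 12, 9, 1, 3, 6]


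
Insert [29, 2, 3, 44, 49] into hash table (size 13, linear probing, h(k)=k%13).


Insertions: 29->slot 3; 2->slot 2; 3->slot 4; 44->slot 5; 49->slot 10
Table: [None, None, 2, 29, 3, 44, None, None, None, None, 49, None, None]


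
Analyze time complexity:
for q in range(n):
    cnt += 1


Per nesting level: O(n) = O(n)
Complexity: O(n)


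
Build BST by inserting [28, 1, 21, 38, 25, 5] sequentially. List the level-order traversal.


Root = 28; build tree by BST insertion.
Level-Order traversal: [28, 1, 38, 21, 5, 25]


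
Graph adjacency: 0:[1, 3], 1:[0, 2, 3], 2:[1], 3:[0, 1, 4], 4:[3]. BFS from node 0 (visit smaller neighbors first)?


BFS queue: start with [0]
Visit order: [0, 1, 3, 2, 4]


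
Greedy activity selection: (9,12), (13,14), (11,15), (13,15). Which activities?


Greedy: pick earliest-ending, then skip overlaps.
Selected (2 activities): [(9, 12), (13, 14)]


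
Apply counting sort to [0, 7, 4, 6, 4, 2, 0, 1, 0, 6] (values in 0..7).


Count array: [3, 1, 1, 0, 2, 0, 2, 1]
Reconstruct: [0, 0, 0, 1, 2, 4, 4, 6, 6, 7]


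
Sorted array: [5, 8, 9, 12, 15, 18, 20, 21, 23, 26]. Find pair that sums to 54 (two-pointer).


Two pointers: lo=0, hi=9
No pair sums to 54


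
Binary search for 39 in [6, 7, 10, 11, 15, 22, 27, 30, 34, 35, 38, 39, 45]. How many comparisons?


Search for 39:
[0,12] mid=6 arr[6]=27
[7,12] mid=9 arr[9]=35
[10,12] mid=11 arr[11]=39
Total: 3 comparisons


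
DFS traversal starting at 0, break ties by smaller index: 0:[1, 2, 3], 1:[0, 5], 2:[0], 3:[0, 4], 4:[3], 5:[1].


DFS stack-based: start with [0]
Visit order: [0, 1, 5, 2, 3, 4]


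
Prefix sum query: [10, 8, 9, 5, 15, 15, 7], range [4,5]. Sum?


Prefix sums: [0, 10, 18, 27, 32, 47, 62, 69]
Sum[4..5] = prefix[6] - prefix[4] = 62 - 32 = 30


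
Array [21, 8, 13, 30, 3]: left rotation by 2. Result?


Left rotate by 2: [13, 30, 3, 21, 8]


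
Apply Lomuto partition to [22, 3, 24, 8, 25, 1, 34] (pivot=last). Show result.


Elements <= 34 go left of pivot.
Result: [22, 3, 24, 8, 25, 1, 34], pivot at index 6


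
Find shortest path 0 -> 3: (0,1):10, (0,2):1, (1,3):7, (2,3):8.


Dijkstra from 0:
Distances: {0: 0, 1: 10, 2: 1, 3: 9}
Shortest distance to 3 = 9, path = [0, 2, 3]


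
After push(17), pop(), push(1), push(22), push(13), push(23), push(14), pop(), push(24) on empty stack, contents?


push(17) -> [17]
pop() returns 17 -> []
push(1) -> [1]
push(22) -> [1, 22]
push(13) -> [1, 22, 13]
push(23) -> [1, 22, 13, 23]
push(14) -> [1, 22, 13, 23, 14]
pop() returns 14 -> [1, 22, 13, 23]
push(24) -> [1, 22, 13, 23, 24]
Final stack (bottom to top): [1, 22, 13, 23, 24]


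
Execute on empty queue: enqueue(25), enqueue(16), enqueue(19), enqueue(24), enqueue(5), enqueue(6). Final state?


enqueue(25) -> [25]
enqueue(16) -> [25, 16]
enqueue(19) -> [25, 16, 19]
enqueue(24) -> [25, 16, 19, 24]
enqueue(5) -> [25, 16, 19, 24, 5]
enqueue(6) -> [25, 16, 19, 24, 5, 6]
Final queue (front to back): [25, 16, 19, 24, 5, 6]


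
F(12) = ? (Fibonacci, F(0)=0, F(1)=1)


F(n)=F(n-1)+F(n-2)
...F(10)=55, F(11)=89, F(12)=144


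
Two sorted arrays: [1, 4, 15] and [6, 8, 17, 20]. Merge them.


Compare heads, take smaller each step.
Merged: [1, 4, 6, 8, 15, 17, 20]


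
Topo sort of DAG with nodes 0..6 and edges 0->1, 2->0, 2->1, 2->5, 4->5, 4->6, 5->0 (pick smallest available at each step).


Kahn's algorithm, process smallest node first
Order: [2, 3, 4, 5, 0, 1, 6]


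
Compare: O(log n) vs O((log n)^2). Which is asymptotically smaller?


logarithmic grows slower than polylogarithmic
O(log n) is asymptotically smaller; O((log n)^2) grows faster


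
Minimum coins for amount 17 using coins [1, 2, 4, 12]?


dp[0]=0; dp[i]=1+min(dp[i-c] for c in coins)
...dp[12]=1, dp[13]=2, dp[14]=2, dp[15]=3, dp[16]=2, dp[17]=3
Minimum coins for 17 = 3


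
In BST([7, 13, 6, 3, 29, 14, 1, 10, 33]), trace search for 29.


BST root = 7
Search for 29: compare at each node
Path: [7, 13, 29]


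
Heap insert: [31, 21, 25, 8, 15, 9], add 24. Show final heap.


Append 24: [31, 21, 25, 8, 15, 9, 24]
Bubble up: no swaps needed
Result: [31, 21, 25, 8, 15, 9, 24]


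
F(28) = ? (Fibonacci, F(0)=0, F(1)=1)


F(n)=F(n-1)+F(n-2)
...F(26)=121393, F(27)=196418, F(28)=317811


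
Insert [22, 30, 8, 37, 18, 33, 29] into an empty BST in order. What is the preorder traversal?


Root = 22; build tree by BST insertion.
Preorder traversal: [22, 8, 18, 30, 29, 37, 33]


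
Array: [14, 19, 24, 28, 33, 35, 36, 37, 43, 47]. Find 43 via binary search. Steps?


Search for 43:
[0,9] mid=4 arr[4]=33
[5,9] mid=7 arr[7]=37
[8,9] mid=8 arr[8]=43
Total: 3 comparisons


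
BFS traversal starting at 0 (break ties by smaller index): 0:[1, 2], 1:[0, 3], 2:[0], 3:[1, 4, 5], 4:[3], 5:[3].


BFS queue: start with [0]
Visit order: [0, 1, 2, 3, 4, 5]


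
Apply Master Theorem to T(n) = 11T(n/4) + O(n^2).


a=11, b=4, c=2. log_4(11)=1.730 < c=2. Case 3: O(n^c) = O(n^2)
Complexity: O(n^2)


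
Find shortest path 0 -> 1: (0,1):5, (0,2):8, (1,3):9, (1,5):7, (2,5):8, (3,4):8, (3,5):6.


Dijkstra from 0:
Distances: {0: 0, 1: 5, 2: 8, 3: 14, 4: 22, 5: 12}
Shortest distance to 1 = 5, path = [0, 1]


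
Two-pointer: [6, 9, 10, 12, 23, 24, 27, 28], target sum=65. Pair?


Two pointers: lo=0, hi=7
No pair sums to 65


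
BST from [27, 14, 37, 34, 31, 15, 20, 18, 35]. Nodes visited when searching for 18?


BST root = 27
Search for 18: compare at each node
Path: [27, 14, 15, 20, 18]


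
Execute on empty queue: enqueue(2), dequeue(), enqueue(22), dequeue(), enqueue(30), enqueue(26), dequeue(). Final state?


enqueue(2) -> [2]
dequeue() returns 2 -> []
enqueue(22) -> [22]
dequeue() returns 22 -> []
enqueue(30) -> [30]
enqueue(26) -> [30, 26]
dequeue() returns 30 -> [26]
Final queue (front to back): [26]


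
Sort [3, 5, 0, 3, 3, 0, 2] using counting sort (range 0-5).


Count array: [2, 0, 1, 3, 0, 1]
Reconstruct: [0, 0, 2, 3, 3, 3, 5]


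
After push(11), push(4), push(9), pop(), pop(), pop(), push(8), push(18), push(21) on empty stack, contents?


push(11) -> [11]
push(4) -> [11, 4]
push(9) -> [11, 4, 9]
pop() returns 9 -> [11, 4]
pop() returns 4 -> [11]
pop() returns 11 -> []
push(8) -> [8]
push(18) -> [8, 18]
push(21) -> [8, 18, 21]
Final stack (bottom to top): [8, 18, 21]


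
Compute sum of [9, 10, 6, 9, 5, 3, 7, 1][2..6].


Prefix sums: [0, 9, 19, 25, 34, 39, 42, 49, 50]
Sum[2..6] = prefix[7] - prefix[2] = 49 - 19 = 30


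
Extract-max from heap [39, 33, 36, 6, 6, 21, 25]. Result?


Max = 39
Replace root with last, heapify down
Resulting heap: [36, 33, 25, 6, 6, 21]


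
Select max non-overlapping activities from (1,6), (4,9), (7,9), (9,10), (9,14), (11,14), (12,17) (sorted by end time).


Greedy: pick earliest-ending, then skip overlaps.
Selected (4 activities): [(1, 6), (7, 9), (9, 10), (11, 14)]


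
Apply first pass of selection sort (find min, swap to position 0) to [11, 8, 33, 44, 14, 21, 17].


After one pass: [8, 11, 33, 44, 14, 21, 17]


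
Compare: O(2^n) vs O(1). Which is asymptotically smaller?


constant grows slower than exponential
O(1) is asymptotically smaller; O(2^n) grows faster


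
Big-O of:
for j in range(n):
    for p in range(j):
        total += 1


Per nesting level: O(n) * O(n) [triangular over j] = O(n^2)
Complexity: O(n^2)


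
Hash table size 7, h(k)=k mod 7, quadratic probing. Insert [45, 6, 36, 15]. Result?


Insertions: 45->slot 3; 6->slot 6; 36->slot 1; 15->slot 2
Table: [None, 36, 15, 45, None, None, 6]


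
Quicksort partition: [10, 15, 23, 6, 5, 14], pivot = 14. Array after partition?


Elements <= 14 go left of pivot.
Result: [10, 6, 5, 14, 23, 15], pivot at index 3


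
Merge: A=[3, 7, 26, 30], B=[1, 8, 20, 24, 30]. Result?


Compare heads, take smaller each step.
Merged: [1, 3, 7, 8, 20, 24, 26, 30, 30]


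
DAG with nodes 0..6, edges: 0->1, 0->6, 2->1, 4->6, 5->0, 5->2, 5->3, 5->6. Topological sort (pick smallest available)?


Kahn's algorithm, process smallest node first
Order: [4, 5, 0, 2, 1, 3, 6]


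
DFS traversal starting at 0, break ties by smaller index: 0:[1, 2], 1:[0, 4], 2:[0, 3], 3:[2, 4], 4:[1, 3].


DFS stack-based: start with [0]
Visit order: [0, 1, 4, 3, 2]


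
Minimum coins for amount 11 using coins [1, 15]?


dp[0]=0; dp[i]=1+min(dp[i-c] for c in coins)
...dp[6]=6, dp[7]=7, dp[8]=8, dp[9]=9, dp[10]=10, dp[11]=11
Minimum coins for 11 = 11


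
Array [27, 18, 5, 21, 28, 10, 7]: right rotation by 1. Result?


Right rotate by 1: [7, 27, 18, 5, 21, 28, 10]


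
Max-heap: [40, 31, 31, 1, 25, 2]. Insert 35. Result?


Append 35: [40, 31, 31, 1, 25, 2, 35]
Bubble up: swap idx 6(35) with idx 2(31)
Result: [40, 31, 35, 1, 25, 2, 31]


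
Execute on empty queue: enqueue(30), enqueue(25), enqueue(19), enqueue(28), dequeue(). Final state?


enqueue(30) -> [30]
enqueue(25) -> [30, 25]
enqueue(19) -> [30, 25, 19]
enqueue(28) -> [30, 25, 19, 28]
dequeue() returns 30 -> [25, 19, 28]
Final queue (front to back): [25, 19, 28]


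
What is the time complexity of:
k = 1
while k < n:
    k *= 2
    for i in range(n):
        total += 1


Per nesting level: O(log n) * O(n) = O(n log n)
Complexity: O(n log n)


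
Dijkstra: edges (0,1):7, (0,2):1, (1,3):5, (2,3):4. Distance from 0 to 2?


Dijkstra from 0:
Distances: {0: 0, 1: 7, 2: 1, 3: 5}
Shortest distance to 2 = 1, path = [0, 2]


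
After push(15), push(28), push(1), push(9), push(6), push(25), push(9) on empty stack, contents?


push(15) -> [15]
push(28) -> [15, 28]
push(1) -> [15, 28, 1]
push(9) -> [15, 28, 1, 9]
push(6) -> [15, 28, 1, 9, 6]
push(25) -> [15, 28, 1, 9, 6, 25]
push(9) -> [15, 28, 1, 9, 6, 25, 9]
Final stack (bottom to top): [15, 28, 1, 9, 6, 25, 9]


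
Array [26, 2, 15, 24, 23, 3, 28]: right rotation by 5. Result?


Right rotate by 5: [15, 24, 23, 3, 28, 26, 2]


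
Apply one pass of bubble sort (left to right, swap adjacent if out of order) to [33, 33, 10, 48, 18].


After one pass: [33, 10, 33, 18, 48]


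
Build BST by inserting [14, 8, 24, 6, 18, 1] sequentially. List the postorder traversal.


Root = 14; build tree by BST insertion.
Postorder traversal: [1, 6, 8, 18, 24, 14]


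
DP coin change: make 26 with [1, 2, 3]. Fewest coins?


dp[0]=0; dp[i]=1+min(dp[i-c] for c in coins)
...dp[21]=7, dp[22]=8, dp[23]=8, dp[24]=8, dp[25]=9, dp[26]=9
Minimum coins for 26 = 9


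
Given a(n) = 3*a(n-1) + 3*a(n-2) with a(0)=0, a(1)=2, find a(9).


Build bottom-up:
...a(7)=4914, a(8)=18630, a(9)=3*18630+3*4914=70632


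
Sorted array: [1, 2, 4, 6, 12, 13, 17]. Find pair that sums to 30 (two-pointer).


Two pointers: lo=0, hi=6
Found pair: (13, 17) summing to 30


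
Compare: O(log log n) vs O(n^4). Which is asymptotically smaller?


double-logarithmic grows slower than quartic
O(log log n) is asymptotically smaller; O(n^4) grows faster


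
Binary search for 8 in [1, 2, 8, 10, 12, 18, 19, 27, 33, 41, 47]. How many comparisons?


Search for 8:
[0,10] mid=5 arr[5]=18
[0,4] mid=2 arr[2]=8
Total: 2 comparisons


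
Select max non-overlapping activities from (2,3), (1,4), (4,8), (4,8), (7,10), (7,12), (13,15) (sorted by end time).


Greedy: pick earliest-ending, then skip overlaps.
Selected (3 activities): [(2, 3), (4, 8), (13, 15)]


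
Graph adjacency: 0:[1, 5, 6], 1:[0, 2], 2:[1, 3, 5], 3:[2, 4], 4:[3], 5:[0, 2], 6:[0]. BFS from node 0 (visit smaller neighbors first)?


BFS queue: start with [0]
Visit order: [0, 1, 5, 6, 2, 3, 4]


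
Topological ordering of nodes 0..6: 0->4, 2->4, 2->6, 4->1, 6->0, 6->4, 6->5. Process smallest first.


Kahn's algorithm, process smallest node first
Order: [2, 3, 6, 0, 4, 1, 5]


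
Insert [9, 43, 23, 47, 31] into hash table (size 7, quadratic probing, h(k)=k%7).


Insertions: 9->slot 2; 43->slot 1; 23->slot 3; 47->slot 5; 31->slot 4
Table: [None, 43, 9, 23, 31, 47, None]


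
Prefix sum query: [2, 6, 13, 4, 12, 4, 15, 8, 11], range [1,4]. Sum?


Prefix sums: [0, 2, 8, 21, 25, 37, 41, 56, 64, 75]
Sum[1..4] = prefix[5] - prefix[1] = 37 - 2 = 35


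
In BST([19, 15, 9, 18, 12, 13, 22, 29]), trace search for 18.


BST root = 19
Search for 18: compare at each node
Path: [19, 15, 18]


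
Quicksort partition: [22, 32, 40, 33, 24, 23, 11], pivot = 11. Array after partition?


Elements <= 11 go left of pivot.
Result: [11, 32, 40, 33, 24, 23, 22], pivot at index 0


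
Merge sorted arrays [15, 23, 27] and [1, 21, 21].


Compare heads, take smaller each step.
Merged: [1, 15, 21, 21, 23, 27]


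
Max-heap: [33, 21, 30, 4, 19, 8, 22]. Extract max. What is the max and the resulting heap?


Max = 33
Replace root with last, heapify down
Resulting heap: [30, 21, 22, 4, 19, 8]


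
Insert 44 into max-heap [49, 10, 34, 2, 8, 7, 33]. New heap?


Append 44: [49, 10, 34, 2, 8, 7, 33, 44]
Bubble up: swap idx 7(44) with idx 3(2); swap idx 3(44) with idx 1(10)
Result: [49, 44, 34, 10, 8, 7, 33, 2]


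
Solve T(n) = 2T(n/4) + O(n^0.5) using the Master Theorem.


a=2, b=4, c=0.5. log_4(2)=0.5 = c=0.5. Case 2: O(n^c log n) = O(sqrt(n) log n)
Complexity: O(sqrt(n) log n)
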